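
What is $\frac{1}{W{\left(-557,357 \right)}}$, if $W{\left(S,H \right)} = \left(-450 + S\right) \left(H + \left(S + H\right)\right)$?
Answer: $- \frac{1}{158099} \approx -6.3252 \cdot 10^{-6}$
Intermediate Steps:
$W{\left(S,H \right)} = \left(-450 + S\right) \left(S + 2 H\right)$ ($W{\left(S,H \right)} = \left(-450 + S\right) \left(H + \left(H + S\right)\right) = \left(-450 + S\right) \left(S + 2 H\right)$)
$\frac{1}{W{\left(-557,357 \right)}} = \frac{1}{\left(-557\right)^{2} - 321300 - -250650 + 2 \cdot 357 \left(-557\right)} = \frac{1}{310249 - 321300 + 250650 - 397698} = \frac{1}{-158099} = - \frac{1}{158099}$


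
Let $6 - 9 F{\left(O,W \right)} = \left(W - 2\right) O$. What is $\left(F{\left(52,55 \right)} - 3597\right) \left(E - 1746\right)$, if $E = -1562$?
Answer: $\frac{116186884}{9} \approx 1.291 \cdot 10^{7}$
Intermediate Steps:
$F{\left(O,W \right)} = \frac{2}{3} - \frac{O \left(-2 + W\right)}{9}$ ($F{\left(O,W \right)} = \frac{2}{3} - \frac{\left(W - 2\right) O}{9} = \frac{2}{3} - \frac{\left(-2 + W\right) O}{9} = \frac{2}{3} - \frac{O \left(-2 + W\right)}{9}$)
$\left(F{\left(52,55 \right)} - 3597\right) \left(E - 1746\right) = \left(\left(\frac{2}{3} + \frac{2}{9} \cdot 52 - \frac{52}{9} \cdot 55\right) - 3597\right) \left(-1562 - 1746\right) = \left(\left(\frac{2}{3} + \frac{104}{9} - \frac{2860}{9}\right) - 3597\right) \left(-3308\right) = \left(- \frac{2750}{9} - 3597\right) \left(-3308\right) = \left(- \frac{35123}{9}\right) \left(-3308\right) = \frac{116186884}{9}$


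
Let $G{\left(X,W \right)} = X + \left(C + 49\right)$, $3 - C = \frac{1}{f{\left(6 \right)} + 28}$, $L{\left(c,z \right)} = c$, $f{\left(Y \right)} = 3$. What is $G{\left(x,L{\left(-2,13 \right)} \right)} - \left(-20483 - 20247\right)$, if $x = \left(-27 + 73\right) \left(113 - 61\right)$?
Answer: $\frac{1338393}{31} \approx 43174.0$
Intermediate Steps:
$x = 2392$ ($x = 46 \cdot 52 = 2392$)
$C = \frac{92}{31}$ ($C = 3 - \frac{1}{3 + 28} = 3 - \frac{1}{31} = \frac{92}{31} \approx 2.9677$)
$G{\left(X,W \right)} = \frac{1611}{31} + X$ ($G{\left(X,W \right)} = X + \left(\frac{92}{31} + 49\right) = X + \frac{1611}{31} = \frac{1611}{31} + X$)
$G{\left(x,L{\left(-2,13 \right)} \right)} - \left(-20483 - 20247\right) = \left(\frac{1611}{31} + 2392\right) - \left(-20483 - 20247\right) = \frac{75763}{31} - -40730 = \frac{75763}{31} + 40730 = \frac{1338393}{31}$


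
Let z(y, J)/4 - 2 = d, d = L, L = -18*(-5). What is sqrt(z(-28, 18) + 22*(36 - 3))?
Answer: sqrt(1094) ≈ 33.076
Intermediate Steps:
L = 90
d = 90
z(y, J) = 368 (z(y, J) = 8 + 4*90 = 8 + 360 = 368)
sqrt(z(-28, 18) + 22*(36 - 3)) = sqrt(368 + 22*(36 - 3)) = sqrt(368 + 22*33) = sqrt(368 + 726) = sqrt(1094)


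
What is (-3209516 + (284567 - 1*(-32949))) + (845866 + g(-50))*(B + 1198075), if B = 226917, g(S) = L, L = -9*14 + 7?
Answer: 1205179817024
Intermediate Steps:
L = -119 (L = -126 + 7 = -119)
g(S) = -119
(-3209516 + (284567 - 1*(-32949))) + (845866 + g(-50))*(B + 1198075) = (-3209516 + (284567 - 1*(-32949))) + (845866 - 119)*(226917 + 1198075) = (-3209516 + (284567 + 32949)) + 845747*1424992 = (-3209516 + 317516) + 1205182709024 = -2892000 + 1205182709024 = 1205179817024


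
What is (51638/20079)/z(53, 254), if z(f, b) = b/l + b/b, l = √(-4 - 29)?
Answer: 51638*√33/(20079*(√33 - 254*I)) ≈ 0.0013148 + 0.058134*I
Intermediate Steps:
l = I*√33 (l = √(-33) = I*√33 ≈ 5.7446*I)
z(f, b) = 1 - I*b*√33/33 (z(f, b) = b/((I*√33)) + b/b = b*(-I*√33/33) + 1 = -I*b*√33/33 + 1 = 1 - I*b*√33/33)
(51638/20079)/z(53, 254) = (51638/20079)/(1 - 1/33*I*254*√33) = (51638*(1/20079))/(1 - 254*I*√33/33) = 51638/(20079*(1 - 254*I*√33/33))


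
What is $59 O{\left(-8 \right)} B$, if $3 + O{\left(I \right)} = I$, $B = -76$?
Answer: $49324$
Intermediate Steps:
$O{\left(I \right)} = -3 + I$
$59 O{\left(-8 \right)} B = 59 \left(-3 - 8\right) \left(-76\right) = 59 \left(-11\right) \left(-76\right) = \left(-649\right) \left(-76\right) = 49324$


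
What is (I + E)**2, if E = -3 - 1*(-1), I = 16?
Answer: 196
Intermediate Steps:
E = -2 (E = -3 + 1 = -2)
(I + E)**2 = (16 - 2)**2 = 14**2 = 196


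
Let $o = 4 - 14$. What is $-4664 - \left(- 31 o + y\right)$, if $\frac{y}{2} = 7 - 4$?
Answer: $-4980$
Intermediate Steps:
$o = -10$
$y = 6$ ($y = 2 \left(7 - 4\right) = 2 \cdot 3 = 6$)
$-4664 - \left(- 31 o + y\right) = -4664 - \left(\left(-31\right) \left(-10\right) + 6\right) = -4664 - \left(310 + 6\right) = -4664 - 316 = -4980$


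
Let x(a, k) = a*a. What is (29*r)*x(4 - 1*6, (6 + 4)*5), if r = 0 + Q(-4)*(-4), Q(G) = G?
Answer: 1856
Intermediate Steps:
x(a, k) = a²
r = 16 (r = 0 - 4*(-4) = 0 + 16 = 16)
(29*r)*x(4 - 1*6, (6 + 4)*5) = (29*16)*(4 - 1*6)² = 464*(4 - 6)² = 464*(-2)² = 464*4 = 1856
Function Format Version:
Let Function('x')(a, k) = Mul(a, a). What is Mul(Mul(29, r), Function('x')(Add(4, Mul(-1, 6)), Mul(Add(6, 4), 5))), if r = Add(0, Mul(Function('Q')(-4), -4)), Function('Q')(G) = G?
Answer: 1856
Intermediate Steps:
Function('x')(a, k) = Pow(a, 2)
r = 16 (r = Add(0, Mul(-4, -4)) = Add(0, 16) = 16)
Mul(Mul(29, r), Function('x')(Add(4, Mul(-1, 6)), Mul(Add(6, 4), 5))) = Mul(Mul(29, 16), Pow(Add(4, Mul(-1, 6)), 2)) = Mul(464, Pow(Add(4, -6), 2)) = Mul(464, Pow(-2, 2)) = Mul(464, 4) = 1856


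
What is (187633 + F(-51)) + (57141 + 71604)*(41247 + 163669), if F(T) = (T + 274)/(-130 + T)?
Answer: 4775159747370/181 ≈ 2.6382e+10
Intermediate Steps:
F(T) = (274 + T)/(-130 + T)
(187633 + F(-51)) + (57141 + 71604)*(41247 + 163669) = (187633 + (274 - 51)/(-130 - 51)) + (57141 + 71604)*(41247 + 163669) = (187633 + 223/(-181)) + 128745*204916 = (187633 - 1/181*223) + 26381910420 = (187633 - 223/181) + 26381910420 = 33961350/181 + 26381910420 = 4775159747370/181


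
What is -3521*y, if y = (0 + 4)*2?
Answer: -28168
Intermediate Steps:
y = 8 (y = 4*2 = 8)
-3521*y = -3521*8 = -28168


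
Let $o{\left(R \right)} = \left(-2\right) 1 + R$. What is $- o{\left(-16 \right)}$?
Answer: $18$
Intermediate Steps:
$o{\left(R \right)} = -2 + R$
$- o{\left(-16 \right)} = - (-2 - 16) = \left(-1\right) \left(-18\right) = 18$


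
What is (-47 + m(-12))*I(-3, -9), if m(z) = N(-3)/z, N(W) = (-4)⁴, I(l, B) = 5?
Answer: -1025/3 ≈ -341.67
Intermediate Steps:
N(W) = 256
m(z) = 256/z
(-47 + m(-12))*I(-3, -9) = (-47 + 256/(-12))*5 = (-47 + 256*(-1/12))*5 = (-47 - 64/3)*5 = -205/3*5 = -1025/3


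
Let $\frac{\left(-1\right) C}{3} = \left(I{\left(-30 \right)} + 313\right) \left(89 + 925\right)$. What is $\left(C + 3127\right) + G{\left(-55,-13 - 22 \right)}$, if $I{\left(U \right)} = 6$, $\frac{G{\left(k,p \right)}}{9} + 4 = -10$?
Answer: $-967397$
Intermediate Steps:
$G{\left(k,p \right)} = -126$ ($G{\left(k,p \right)} = -36 + 9 \left(-10\right) = -36 - 90 = -126$)
$C = -970398$ ($C = - 3 \left(6 + 313\right) \left(89 + 925\right) = - 3 \cdot 319 \cdot 1014 = \left(-3\right) 323466 = -970398$)
$\left(C + 3127\right) + G{\left(-55,-13 - 22 \right)} = \left(-970398 + 3127\right) - 126 = -967271 - 126 = -967397$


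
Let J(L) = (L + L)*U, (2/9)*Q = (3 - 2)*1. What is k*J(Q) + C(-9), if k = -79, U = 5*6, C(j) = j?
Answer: -21339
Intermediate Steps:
U = 30
Q = 9/2 (Q = 9*((3 - 2)*1)/2 = 9*(1*1)/2 = (9/2)*1 = 9/2 ≈ 4.5000)
J(L) = 60*L (J(L) = (L + L)*30 = (2*L)*30 = 60*L)
k*J(Q) + C(-9) = -4740*9/2 - 9 = -79*270 - 9 = -21330 - 9 = -21339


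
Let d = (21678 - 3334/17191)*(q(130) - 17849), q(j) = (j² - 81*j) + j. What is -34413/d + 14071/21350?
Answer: 9920645692721801/15049452199973100 ≈ 0.65920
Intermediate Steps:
q(j) = j² - 80*j
d = -4229354248236/17191 (d = (21678 - 3334/17191)*(130*(-80 + 130) - 17849) = (21678 - 3334*1/17191)*(130*50 - 17849) = (21678 - 3334/17191)*(6500 - 17849) = (372663164/17191)*(-11349) = -4229354248236/17191 ≈ -2.4602e+8)
-34413/d + 14071/21350 = -34413/(-4229354248236/17191) + 14071/21350 = -34413*(-17191/4229354248236) + 14071*(1/21350) = 197197961/1409784749412 + 14071/21350 = 9920645692721801/15049452199973100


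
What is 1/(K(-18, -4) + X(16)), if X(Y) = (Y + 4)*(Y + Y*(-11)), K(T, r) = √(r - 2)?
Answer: -1600/5120003 - I*√6/10240006 ≈ -0.0003125 - 2.3921e-7*I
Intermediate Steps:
K(T, r) = √(-2 + r)
X(Y) = -10*Y*(4 + Y) (X(Y) = (4 + Y)*(Y - 11*Y) = (4 + Y)*(-10*Y) = -10*Y*(4 + Y))
1/(K(-18, -4) + X(16)) = 1/(√(-2 - 4) - 10*16*(4 + 16)) = 1/(√(-6) - 10*16*20) = 1/(I*√6 - 3200) = 1/(-3200 + I*√6)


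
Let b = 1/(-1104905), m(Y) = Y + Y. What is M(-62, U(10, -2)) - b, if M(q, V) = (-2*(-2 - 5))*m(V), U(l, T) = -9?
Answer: -278436059/1104905 ≈ -252.00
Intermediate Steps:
m(Y) = 2*Y
M(q, V) = 28*V (M(q, V) = (-2*(-2 - 5))*(2*V) = (-2*(-7))*(2*V) = 14*(2*V) = 28*V)
b = -1/1104905 ≈ -9.0506e-7
M(-62, U(10, -2)) - b = 28*(-9) - 1*(-1/1104905) = -252 + 1/1104905 = -278436059/1104905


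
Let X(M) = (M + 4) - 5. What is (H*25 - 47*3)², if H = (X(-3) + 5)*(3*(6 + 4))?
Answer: 370881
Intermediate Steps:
X(M) = -1 + M (X(M) = (4 + M) - 5 = -1 + M)
H = 30 (H = ((-1 - 3) + 5)*(3*(6 + 4)) = (-4 + 5)*(3*10) = 1*30 = 30)
(H*25 - 47*3)² = (30*25 - 47*3)² = (750 - 141)² = 609² = 370881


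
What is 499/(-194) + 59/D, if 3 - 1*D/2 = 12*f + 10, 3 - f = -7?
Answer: -34548/12319 ≈ -2.8044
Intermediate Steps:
f = 10 (f = 3 - 1*(-7) = 3 + 7 = 10)
D = -254 (D = 6 - 2*(12*10 + 10) = 6 - 2*(120 + 10) = 6 - 2*130 = 6 - 260 = -254)
499/(-194) + 59/D = 499/(-194) + 59/(-254) = 499*(-1/194) + 59*(-1/254) = -499/194 - 59/254 = -34548/12319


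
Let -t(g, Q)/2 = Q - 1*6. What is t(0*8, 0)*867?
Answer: 10404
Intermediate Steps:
t(g, Q) = 12 - 2*Q (t(g, Q) = -2*(Q - 1*6) = -2*(Q - 6) = -2*(-6 + Q) = 12 - 2*Q)
t(0*8, 0)*867 = (12 - 2*0)*867 = (12 + 0)*867 = 12*867 = 10404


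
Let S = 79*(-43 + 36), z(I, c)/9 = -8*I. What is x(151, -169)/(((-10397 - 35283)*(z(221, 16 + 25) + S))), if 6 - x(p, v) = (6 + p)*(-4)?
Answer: 317/376060600 ≈ 8.4295e-7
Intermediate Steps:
z(I, c) = -72*I (z(I, c) = 9*(-8*I) = -72*I)
S = -553 (S = 79*(-7) = -553)
x(p, v) = 30 + 4*p (x(p, v) = 6 - (6 + p)*(-4) = 6 - (-24 - 4*p) = 6 + (24 + 4*p) = 30 + 4*p)
x(151, -169)/(((-10397 - 35283)*(z(221, 16 + 25) + S))) = (30 + 4*151)/(((-10397 - 35283)*(-72*221 - 553))) = (30 + 604)/((-45680*(-15912 - 553))) = 634/((-45680*(-16465))) = 634/752121200 = 634*(1/752121200) = 317/376060600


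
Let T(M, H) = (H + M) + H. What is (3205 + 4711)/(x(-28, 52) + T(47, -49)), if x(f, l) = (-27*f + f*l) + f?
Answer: -7916/779 ≈ -10.162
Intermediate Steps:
T(M, H) = M + 2*H
x(f, l) = -26*f + f*l
(3205 + 4711)/(x(-28, 52) + T(47, -49)) = (3205 + 4711)/(-28*(-26 + 52) + (47 + 2*(-49))) = 7916/(-28*26 + (47 - 98)) = 7916/(-728 - 51) = 7916/(-779) = 7916*(-1/779) = -7916/779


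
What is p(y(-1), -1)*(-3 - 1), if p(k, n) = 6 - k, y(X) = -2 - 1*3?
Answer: -44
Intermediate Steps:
y(X) = -5 (y(X) = -2 - 3 = -5)
p(y(-1), -1)*(-3 - 1) = (6 - 1*(-5))*(-3 - 1) = (6 + 5)*(-4) = 11*(-4) = -44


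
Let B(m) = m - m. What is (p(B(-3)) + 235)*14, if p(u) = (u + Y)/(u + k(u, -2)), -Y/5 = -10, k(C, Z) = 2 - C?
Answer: 3640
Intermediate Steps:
B(m) = 0
Y = 50 (Y = -5*(-10) = 50)
p(u) = 25 + u/2 (p(u) = (u + 50)/(u + (2 - u)) = (50 + u)/2 = (50 + u)*(½) = 25 + u/2)
(p(B(-3)) + 235)*14 = ((25 + (½)*0) + 235)*14 = ((25 + 0) + 235)*14 = (25 + 235)*14 = 260*14 = 3640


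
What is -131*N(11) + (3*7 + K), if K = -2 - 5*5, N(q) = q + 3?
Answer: -1840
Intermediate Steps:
N(q) = 3 + q
K = -27 (K = -2 - 25 = -27)
-131*N(11) + (3*7 + K) = -131*(3 + 11) + (3*7 - 27) = -131*14 + (21 - 27) = -1834 - 6 = -1840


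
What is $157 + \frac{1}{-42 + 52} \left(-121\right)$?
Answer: $\frac{1449}{10} \approx 144.9$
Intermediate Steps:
$157 + \frac{1}{-42 + 52} \left(-121\right) = 157 + \frac{1}{10} \left(-121\right) = 157 - \frac{121}{10} = \frac{1449}{10}$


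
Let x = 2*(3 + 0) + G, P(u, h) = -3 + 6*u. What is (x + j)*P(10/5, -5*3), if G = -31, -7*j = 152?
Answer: -2943/7 ≈ -420.43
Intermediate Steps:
j = -152/7 (j = -⅐*152 = -152/7 ≈ -21.714)
x = -25 (x = 2*(3 + 0) - 31 = 2*3 - 31 = 6 - 31 = -25)
(x + j)*P(10/5, -5*3) = (-25 - 152/7)*(-3 + 6*(10/5)) = -327*(-3 + 6*(10*(⅕)))/7 = -327*(-3 + 6*2)/7 = -327*(-3 + 12)/7 = -327/7*9 = -2943/7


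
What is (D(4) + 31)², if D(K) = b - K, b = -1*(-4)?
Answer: 961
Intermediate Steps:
b = 4
D(K) = 4 - K
(D(4) + 31)² = ((4 - 1*4) + 31)² = ((4 - 4) + 31)² = (0 + 31)² = 31² = 961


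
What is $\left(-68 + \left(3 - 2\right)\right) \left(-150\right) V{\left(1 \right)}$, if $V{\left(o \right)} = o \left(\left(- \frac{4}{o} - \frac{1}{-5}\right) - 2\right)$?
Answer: $-58290$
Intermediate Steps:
$V{\left(o \right)} = o \left(- \frac{9}{5} - \frac{4}{o}\right)$ ($V{\left(o \right)} = o \left(\left(- \frac{4}{o} - - \frac{1}{5}\right) - 2\right) = o \left(\left(- \frac{4}{o} + \frac{1}{5}\right) - 2\right) = o \left(\left(\frac{1}{5} - \frac{4}{o}\right) - 2\right) = o \left(- \frac{9}{5} - \frac{4}{o}\right)$)
$\left(-68 + \left(3 - 2\right)\right) \left(-150\right) V{\left(1 \right)} = \left(-68 + \left(3 - 2\right)\right) \left(-150\right) \left(-4 - \frac{9}{5}\right) = \left(-68 + 1\right) \left(-150\right) \left(- \frac{29}{5}\right) = \left(-67\right) \left(-150\right) \left(- \frac{29}{5}\right) = 10050 \left(- \frac{29}{5}\right) = -58290$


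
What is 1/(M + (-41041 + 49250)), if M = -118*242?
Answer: -1/20347 ≈ -4.9147e-5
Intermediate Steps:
M = -28556
1/(M + (-41041 + 49250)) = 1/(-28556 + (-41041 + 49250)) = 1/(-28556 + 8209) = 1/(-20347) = -1/20347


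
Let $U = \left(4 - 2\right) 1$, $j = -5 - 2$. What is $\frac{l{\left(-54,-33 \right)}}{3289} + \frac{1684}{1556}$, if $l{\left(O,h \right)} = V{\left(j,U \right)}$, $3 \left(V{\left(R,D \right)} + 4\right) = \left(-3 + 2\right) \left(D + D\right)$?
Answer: $\frac{4147783}{3838263} \approx 1.0806$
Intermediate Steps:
$j = -7$
$U = 2$ ($U = 2 \cdot 1 = 2$)
$V{\left(R,D \right)} = -4 - \frac{2 D}{3}$ ($V{\left(R,D \right)} = -4 + \frac{\left(-3 + 2\right) \left(D + D\right)}{3} = -4 + \frac{\left(-1\right) 2 D}{3} = -4 + \frac{\left(-2\right) D}{3} = -4 - \frac{2 D}{3}$)
$l{\left(O,h \right)} = - \frac{16}{3}$ ($l{\left(O,h \right)} = -4 - \frac{4}{3} = - \frac{16}{3}$)
$\frac{l{\left(-54,-33 \right)}}{3289} + \frac{1684}{1556} = - \frac{16}{3 \cdot 3289} + \frac{1684}{1556} = \left(- \frac{16}{3}\right) \frac{1}{3289} + 1684 \cdot \frac{1}{1556} = - \frac{16}{9867} + \frac{421}{389} = \frac{4147783}{3838263}$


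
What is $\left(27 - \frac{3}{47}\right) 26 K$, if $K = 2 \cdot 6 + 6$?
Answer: $\frac{592488}{47} \approx 12606.0$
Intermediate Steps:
$K = 18$ ($K = 12 + 6 = 18$)
$\left(27 - \frac{3}{47}\right) 26 K = \left(27 - \frac{3}{47}\right) 26 \cdot 18 = \frac{1266}{47} \cdot 26 \cdot 18 = \frac{32916}{47} \cdot 18 = \frac{592488}{47}$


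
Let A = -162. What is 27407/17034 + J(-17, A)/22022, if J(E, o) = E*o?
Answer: 325234295/187561374 ≈ 1.7340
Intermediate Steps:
27407/17034 + J(-17, A)/22022 = 27407/17034 - 17*(-162)/22022 = 27407*(1/17034) + 2754*(1/22022) = 27407/17034 + 1377/11011 = 325234295/187561374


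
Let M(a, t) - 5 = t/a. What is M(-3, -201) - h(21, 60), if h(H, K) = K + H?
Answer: -9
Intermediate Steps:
h(H, K) = H + K
M(a, t) = 5 + t/a
M(-3, -201) - h(21, 60) = (5 - 201/(-3)) - (21 + 60) = (5 - 201*(-1/3)) - 1*81 = (5 + 67) - 81 = 72 - 81 = -9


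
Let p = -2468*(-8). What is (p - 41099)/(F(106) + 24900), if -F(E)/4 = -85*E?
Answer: -4271/12188 ≈ -0.35043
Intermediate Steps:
F(E) = 340*E (F(E) = -(-340)*E = 340*E)
p = 19744
(p - 41099)/(F(106) + 24900) = (19744 - 41099)/(340*106 + 24900) = -21355/(36040 + 24900) = -21355/60940 = -21355*1/60940 = -4271/12188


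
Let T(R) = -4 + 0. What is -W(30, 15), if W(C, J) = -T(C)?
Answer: -4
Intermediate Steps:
T(R) = -4
W(C, J) = 4 (W(C, J) = -1*(-4) = 4)
-W(30, 15) = -1*4 = -4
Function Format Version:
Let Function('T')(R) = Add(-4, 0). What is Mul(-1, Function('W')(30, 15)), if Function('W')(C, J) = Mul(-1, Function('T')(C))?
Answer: -4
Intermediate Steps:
Function('T')(R) = -4
Function('W')(C, J) = 4 (Function('W')(C, J) = Mul(-1, -4) = 4)
Mul(-1, Function('W')(30, 15)) = Mul(-1, 4) = -4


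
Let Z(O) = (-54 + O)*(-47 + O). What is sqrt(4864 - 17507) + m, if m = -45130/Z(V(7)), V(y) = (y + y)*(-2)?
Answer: -4513/615 + I*sqrt(12643) ≈ -7.3382 + 112.44*I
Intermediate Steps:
V(y) = -4*y (V(y) = (2*y)*(-2) = -4*y)
m = -4513/615 (m = -45130/(2538 + (-4*7)**2 - (-404)*7) = -45130/(2538 + (-28)**2 - 101*(-28)) = -45130/(2538 + 784 + 2828) = -45130/6150 = -45130*1/6150 = -4513/615 ≈ -7.3382)
sqrt(4864 - 17507) + m = sqrt(4864 - 17507) - 4513/615 = sqrt(-12643) - 4513/615 = I*sqrt(12643) - 4513/615 = -4513/615 + I*sqrt(12643)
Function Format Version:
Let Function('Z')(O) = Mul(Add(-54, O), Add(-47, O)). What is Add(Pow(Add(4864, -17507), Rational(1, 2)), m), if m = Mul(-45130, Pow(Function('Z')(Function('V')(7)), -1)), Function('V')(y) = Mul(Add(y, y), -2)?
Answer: Add(Rational(-4513, 615), Mul(I, Pow(12643, Rational(1, 2)))) ≈ Add(-7.3382, Mul(112.44, I))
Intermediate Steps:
Function('V')(y) = Mul(-4, y) (Function('V')(y) = Mul(Mul(2, y), -2) = Mul(-4, y))
m = Rational(-4513, 615) (m = Mul(-45130, Pow(Add(2538, Pow(Mul(-4, 7), 2), Mul(-101, Mul(-4, 7))), -1)) = Mul(-45130, Pow(Add(2538, Pow(-28, 2), Mul(-101, -28)), -1)) = Mul(-45130, Pow(Add(2538, 784, 2828), -1)) = Mul(-45130, Pow(6150, -1)) = Mul(-45130, Rational(1, 6150)) = Rational(-4513, 615) ≈ -7.3382)
Add(Pow(Add(4864, -17507), Rational(1, 2)), m) = Add(Pow(Add(4864, -17507), Rational(1, 2)), Rational(-4513, 615)) = Add(Pow(-12643, Rational(1, 2)), Rational(-4513, 615)) = Add(Mul(I, Pow(12643, Rational(1, 2))), Rational(-4513, 615)) = Add(Rational(-4513, 615), Mul(I, Pow(12643, Rational(1, 2))))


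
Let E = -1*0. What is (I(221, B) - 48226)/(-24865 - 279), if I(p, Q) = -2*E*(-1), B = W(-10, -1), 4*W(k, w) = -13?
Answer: 24113/12572 ≈ 1.9180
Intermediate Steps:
W(k, w) = -13/4 (W(k, w) = (1/4)*(-13) = -13/4)
B = -13/4 ≈ -3.2500
E = 0
I(p, Q) = 0 (I(p, Q) = -2*0*(-1) = 0*(-1) = 0)
(I(221, B) - 48226)/(-24865 - 279) = (0 - 48226)/(-24865 - 279) = -48226/(-25144) = -48226*(-1/25144) = 24113/12572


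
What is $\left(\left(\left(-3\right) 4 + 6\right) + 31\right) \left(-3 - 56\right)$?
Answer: $-1475$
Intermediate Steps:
$\left(\left(\left(-3\right) 4 + 6\right) + 31\right) \left(-3 - 56\right) = \left(\left(-12 + 6\right) + 31\right) \left(-59\right) = \left(-6 + 31\right) \left(-59\right) = 25 \left(-59\right) = -1475$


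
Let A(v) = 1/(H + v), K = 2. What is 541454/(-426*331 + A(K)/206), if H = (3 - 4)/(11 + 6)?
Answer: -3680804292/958558771 ≈ -3.8399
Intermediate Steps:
H = -1/17 ≈ -0.058824
A(v) = 1/(-1/17 + v)
541454/(-426*331 + A(K)/206) = 541454/(-426*331 + (17/(-1 + 17*2))/206) = 541454/(-141006 + (17/(-1 + 34))*(1/206)) = 541454/(-141006 + (17/33)*(1/206)) = 541454/(-141006 + 17/6798) = 541454/(-958558771/6798) = 541454*(-6798/958558771) = -3680804292/958558771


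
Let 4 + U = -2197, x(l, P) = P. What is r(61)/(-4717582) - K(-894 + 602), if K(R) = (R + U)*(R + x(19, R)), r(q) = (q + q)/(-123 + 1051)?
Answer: -3186930289579837/2188958048 ≈ -1.4559e+6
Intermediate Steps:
r(q) = q/464 (r(q) = (2*q)/928 = (2*q)*(1/928) = q/464)
U = -2201 (U = -4 - 2197 = -2201)
K(R) = 2*R*(-2201 + R) (K(R) = (R - 2201)*(R + R) = (-2201 + R)*(2*R) = 2*R*(-2201 + R))
r(61)/(-4717582) - K(-894 + 602) = ((1/464)*61)/(-4717582) - 2*(-894 + 602)*(-2201 + (-894 + 602)) = (61/464)*(-1/4717582) - 2*(-292)*(-2201 - 292) = -61/2188958048 - 2*(-292)*(-2493) = -61/2188958048 - 1*1455912 = -61/2188958048 - 1455912 = -3186930289579837/2188958048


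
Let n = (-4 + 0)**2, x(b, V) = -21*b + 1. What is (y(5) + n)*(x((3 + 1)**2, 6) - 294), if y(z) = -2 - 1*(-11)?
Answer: -15725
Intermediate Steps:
y(z) = 9 (y(z) = -2 + 11 = 9)
x(b, V) = 1 - 21*b
n = 16 (n = (-4)**2 = 16)
(y(5) + n)*(x((3 + 1)**2, 6) - 294) = (9 + 16)*((1 - 21*(3 + 1)**2) - 294) = 25*((1 - 21*4**2) - 294) = 25*((1 - 21*16) - 294) = 25*((1 - 336) - 294) = 25*(-335 - 294) = 25*(-629) = -15725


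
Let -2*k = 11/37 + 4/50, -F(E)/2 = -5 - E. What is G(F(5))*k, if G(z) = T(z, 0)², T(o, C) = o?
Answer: -2792/37 ≈ -75.459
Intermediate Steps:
F(E) = 10 + 2*E (F(E) = -2*(-5 - E) = 10 + 2*E)
G(z) = z²
k = -349/1850 (k = -(11/37 + 4/50)/2 = -(11*(1/37) + 4*(1/50))/2 = -(11/37 + 2/25)/2 = -½*349/925 = -349/1850 ≈ -0.18865)
G(F(5))*k = (10 + 2*5)²*(-349/1850) = (10 + 10)²*(-349/1850) = 20²*(-349/1850) = 400*(-349/1850) = -2792/37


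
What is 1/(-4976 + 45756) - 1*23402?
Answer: -954333559/40780 ≈ -23402.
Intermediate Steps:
1/(-4976 + 45756) - 1*23402 = 1/40780 - 23402 = -954333559/40780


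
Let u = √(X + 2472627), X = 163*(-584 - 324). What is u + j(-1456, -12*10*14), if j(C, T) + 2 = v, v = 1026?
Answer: 1024 + √2324623 ≈ 2548.7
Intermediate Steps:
j(C, T) = 1024 (j(C, T) = -2 + 1026 = 1024)
X = -148004 (X = 163*(-908) = -148004)
u = √2324623 (u = √(-148004 + 2472627) = √2324623 ≈ 1524.7)
u + j(-1456, -12*10*14) = √2324623 + 1024 = 1024 + √2324623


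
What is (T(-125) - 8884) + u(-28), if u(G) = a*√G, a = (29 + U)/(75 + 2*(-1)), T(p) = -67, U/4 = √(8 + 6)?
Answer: -8951 + 2*I*√7*(29 + 4*√14)/73 ≈ -8951.0 + 3.187*I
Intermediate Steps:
U = 4*√14 (U = 4*√(8 + 6) = 4*√14 ≈ 14.967)
a = 29/73 + 4*√14/73 (a = (29 + 4*√14)/(75 + 2*(-1)) = (29 + 4*√14)/(75 - 2) = (29 + 4*√14)/73 = (29 + 4*√14)*(1/73) = 29/73 + 4*√14/73 ≈ 0.60228)
u(G) = √G*(29/73 + 4*√14/73) (u(G) = (29/73 + 4*√14/73)*√G = √G*(29/73 + 4*√14/73))
(T(-125) - 8884) + u(-28) = (-67 - 8884) + √(-28)*(29 + 4*√14)/73 = -8951 + (2*I*√7)*(29 + 4*√14)/73 = -8951 + 2*I*√7*(29 + 4*√14)/73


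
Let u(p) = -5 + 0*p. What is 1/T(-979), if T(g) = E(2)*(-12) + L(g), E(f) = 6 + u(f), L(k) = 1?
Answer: -1/11 ≈ -0.090909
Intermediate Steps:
u(p) = -5 (u(p) = -5 + 0 = -5)
E(f) = 1 (E(f) = 6 - 5 = 1)
T(g) = -11 (T(g) = 1*(-12) + 1 = -12 + 1 = -11)
1/T(-979) = 1/(-11) = -1/11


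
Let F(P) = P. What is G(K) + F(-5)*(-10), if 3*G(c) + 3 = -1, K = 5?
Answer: 146/3 ≈ 48.667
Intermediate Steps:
G(c) = -4/3 (G(c) = -1 + (⅓)*(-1) = -1 - ⅓ = -4/3)
G(K) + F(-5)*(-10) = -4/3 - 5*(-10) = -4/3 + 50 = 146/3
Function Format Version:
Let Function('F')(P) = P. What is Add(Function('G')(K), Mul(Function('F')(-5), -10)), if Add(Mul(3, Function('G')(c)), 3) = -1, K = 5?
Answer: Rational(146, 3) ≈ 48.667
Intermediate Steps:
Function('G')(c) = Rational(-4, 3) (Function('G')(c) = Add(-1, Mul(Rational(1, 3), -1)) = Add(-1, Rational(-1, 3)) = Rational(-4, 3))
Add(Function('G')(K), Mul(Function('F')(-5), -10)) = Add(Rational(-4, 3), Mul(-5, -10)) = Add(Rational(-4, 3), 50) = Rational(146, 3)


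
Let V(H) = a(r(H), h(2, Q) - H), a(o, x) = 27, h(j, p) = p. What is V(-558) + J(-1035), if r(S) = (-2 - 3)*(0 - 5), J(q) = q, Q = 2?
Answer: -1008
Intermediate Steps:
r(S) = 25 (r(S) = -5*(-5) = 25)
V(H) = 27
V(-558) + J(-1035) = 27 - 1035 = -1008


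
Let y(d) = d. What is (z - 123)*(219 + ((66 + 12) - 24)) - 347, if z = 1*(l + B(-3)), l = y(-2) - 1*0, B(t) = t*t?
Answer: -32015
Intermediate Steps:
B(t) = t²
l = -2 (l = -2 - 1*0 = -2 + 0 = -2)
z = 7 (z = 1*(-2 + (-3)²) = 1*(-2 + 9) = 1*7 = 7)
(z - 123)*(219 + ((66 + 12) - 24)) - 347 = (7 - 123)*(219 + ((66 + 12) - 24)) - 347 = -116*(219 + (78 - 24)) - 347 = -116*(219 + 54) - 347 = -116*273 - 347 = -31668 - 347 = -32015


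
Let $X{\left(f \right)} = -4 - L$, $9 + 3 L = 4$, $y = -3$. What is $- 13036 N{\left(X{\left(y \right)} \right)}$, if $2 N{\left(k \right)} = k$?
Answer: $\frac{45626}{3} \approx 15209.0$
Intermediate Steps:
$L = - \frac{5}{3}$ ($L = -3 + \frac{1}{3} \cdot 4 = -3 + \frac{4}{3} = - \frac{5}{3} \approx -1.6667$)
$X{\left(f \right)} = - \frac{7}{3}$ ($X{\left(f \right)} = -4 - - \frac{5}{3} = -4 + \frac{5}{3} = - \frac{7}{3}$)
$N{\left(k \right)} = \frac{k}{2}$
$- 13036 N{\left(X{\left(y \right)} \right)} = - 13036 \cdot \frac{1}{2} \left(- \frac{7}{3}\right) = \left(-13036\right) \left(- \frac{7}{6}\right) = \frac{45626}{3}$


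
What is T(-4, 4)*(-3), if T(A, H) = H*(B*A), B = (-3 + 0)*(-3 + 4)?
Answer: -144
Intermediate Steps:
B = -3 (B = -3*1 = -3)
T(A, H) = -3*A*H (T(A, H) = H*(-3*A) = -3*A*H)
T(-4, 4)*(-3) = -3*(-4)*4*(-3) = 48*(-3) = -144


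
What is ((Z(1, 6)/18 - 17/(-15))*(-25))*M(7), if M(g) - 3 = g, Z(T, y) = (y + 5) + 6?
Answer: -4675/9 ≈ -519.44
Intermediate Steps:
Z(T, y) = 11 + y (Z(T, y) = (5 + y) + 6 = 11 + y)
M(g) = 3 + g
((Z(1, 6)/18 - 17/(-15))*(-25))*M(7) = (((11 + 6)/18 - 17/(-15))*(-25))*(3 + 7) = ((17*(1/18) - 17*(-1/15))*(-25))*10 = ((17/18 + 17/15)*(-25))*10 = ((187/90)*(-25))*10 = -935/18*10 = -4675/9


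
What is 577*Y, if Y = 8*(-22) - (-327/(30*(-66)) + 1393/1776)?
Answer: -9973114379/97680 ≈ -1.0210e+5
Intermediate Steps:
Y = -17284427/97680 (Y = -176 - (-327/(-1980) + 1393*(1/1776)) = -176 - (-327*(-1/1980) + 1393/1776) = -176 - (109/660 + 1393/1776) = -176 - 1*92747/97680 = -176 - 92747/97680 = -17284427/97680 ≈ -176.95)
577*Y = 577*(-17284427/97680) = -9973114379/97680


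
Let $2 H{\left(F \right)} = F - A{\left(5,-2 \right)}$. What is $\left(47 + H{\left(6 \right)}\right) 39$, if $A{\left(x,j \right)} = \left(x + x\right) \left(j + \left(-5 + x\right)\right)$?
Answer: $2340$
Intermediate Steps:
$A{\left(x,j \right)} = 2 x \left(-5 + j + x\right)$
$H{\left(F \right)} = 10 + \frac{F}{2}$ ($H{\left(F \right)} = \frac{F - 2 \cdot 5 \left(-5 - 2 + 5\right)}{2} = \frac{F - 2 \cdot 5 \left(-2\right)}{2} = \frac{F - -20}{2} = \frac{F + 20}{2} = \frac{20 + F}{2} = 10 + \frac{F}{2}$)
$\left(47 + H{\left(6 \right)}\right) 39 = \left(47 + \left(10 + \frac{1}{2} \cdot 6\right)\right) 39 = \left(47 + \left(10 + 3\right)\right) 39 = \left(47 + 13\right) 39 = 60 \cdot 39 = 2340$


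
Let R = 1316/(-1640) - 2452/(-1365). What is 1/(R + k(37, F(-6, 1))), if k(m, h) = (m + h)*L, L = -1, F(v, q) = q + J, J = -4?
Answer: -111930/3694373 ≈ -0.030297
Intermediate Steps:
F(v, q) = -4 + q (F(v, q) = q - 4 = -4 + q)
k(m, h) = -h - m (k(m, h) = (m + h)*(-1) = (h + m)*(-1) = -h - m)
R = 111247/111930 (R = 1316*(-1/1640) - 2452*(-1/1365) = -329/410 + 2452/1365 = 111247/111930 ≈ 0.99390)
1/(R + k(37, F(-6, 1))) = 1/(111247/111930 + (-(-4 + 1) - 1*37)) = 1/(111247/111930 + (-1*(-3) - 37)) = 1/(111247/111930 + (3 - 37)) = 1/(111247/111930 - 34) = 1/(-3694373/111930) = -111930/3694373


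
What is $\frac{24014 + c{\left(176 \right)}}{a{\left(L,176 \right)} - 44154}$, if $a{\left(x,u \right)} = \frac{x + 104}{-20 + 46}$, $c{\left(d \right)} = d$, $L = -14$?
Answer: $- \frac{314470}{573957} \approx -0.5479$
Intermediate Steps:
$a{\left(x,u \right)} = 4 + \frac{x}{26}$ ($a{\left(x,u \right)} = \frac{104 + x}{26} = \left(104 + x\right) \frac{1}{26} = 4 + \frac{x}{26}$)
$\frac{24014 + c{\left(176 \right)}}{a{\left(L,176 \right)} - 44154} = \frac{24014 + 176}{\left(4 + \frac{1}{26} \left(-14\right)\right) - 44154} = \frac{24190}{\left(4 - \frac{7}{13}\right) - 44154} = \frac{24190}{\frac{45}{13} - 44154} = \frac{24190}{- \frac{573957}{13}} = 24190 \left(- \frac{13}{573957}\right) = - \frac{314470}{573957}$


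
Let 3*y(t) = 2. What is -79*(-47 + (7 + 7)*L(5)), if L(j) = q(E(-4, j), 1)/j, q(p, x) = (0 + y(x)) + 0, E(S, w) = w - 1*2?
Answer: 53483/15 ≈ 3565.5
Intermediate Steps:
y(t) = ⅔ (y(t) = (⅓)*2 = ⅔)
E(S, w) = -2 + w (E(S, w) = w - 2 = -2 + w)
q(p, x) = ⅔ (q(p, x) = (0 + ⅔) + 0 = ⅔ + 0 = ⅔)
L(j) = 2/(3*j)
-79*(-47 + (7 + 7)*L(5)) = -79*(-47 + (7 + 7)*((⅔)/5)) = -79*(-47 + 14*((⅔)*(⅕))) = -79*(-47 + 14*(2/15)) = -79*(-47 + 28/15) = -79*(-677/15) = 53483/15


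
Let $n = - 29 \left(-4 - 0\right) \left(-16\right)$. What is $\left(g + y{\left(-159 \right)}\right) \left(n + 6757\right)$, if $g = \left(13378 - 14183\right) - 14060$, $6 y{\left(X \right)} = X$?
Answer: $- \frac{145966483}{2} \approx -7.2983 \cdot 10^{7}$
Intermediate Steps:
$y{\left(X \right)} = \frac{X}{6}$
$g = -14865$ ($g = -805 - 14060 = -14865$)
$n = -1856$ ($n = - 29 \left(-4 + 0\right) \left(-16\right) = \left(-29\right) \left(-4\right) \left(-16\right) = 116 \left(-16\right) = -1856$)
$\left(g + y{\left(-159 \right)}\right) \left(n + 6757\right) = \left(-14865 + \frac{1}{6} \left(-159\right)\right) \left(-1856 + 6757\right) = \left(-14865 - \frac{53}{2}\right) 4901 = \left(- \frac{29783}{2}\right) 4901 = - \frac{145966483}{2}$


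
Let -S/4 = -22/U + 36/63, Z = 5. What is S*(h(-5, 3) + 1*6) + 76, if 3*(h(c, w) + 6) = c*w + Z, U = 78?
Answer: 65404/819 ≈ 79.858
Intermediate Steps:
h(c, w) = -13/3 + c*w/3 (h(c, w) = -6 + (c*w + 5)/3 = -6 + (5 + c*w)/3 = -6 + (5/3 + c*w/3) = -13/3 + c*w/3)
S = -316/273 (S = -4*(-22/78 + 36/63) = -4*(-22*1/78 + 36*(1/63)) = -4*(-11/39 + 4/7) = -4*79/273 = -316/273 ≈ -1.1575)
S*(h(-5, 3) + 1*6) + 76 = -316*((-13/3 + (⅓)*(-5)*3) + 1*6)/273 + 76 = -316*((-13/3 - 5) + 6)/273 + 76 = -316*(-28/3 + 6)/273 + 76 = -316/273*(-10/3) + 76 = 3160/819 + 76 = 65404/819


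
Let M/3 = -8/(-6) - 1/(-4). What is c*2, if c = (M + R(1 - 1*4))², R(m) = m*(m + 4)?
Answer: 49/8 ≈ 6.1250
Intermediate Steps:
R(m) = m*(4 + m)
M = 19/4 (M = 3*(-8/(-6) - 1/(-4)) = 3*(-8*(-⅙) - 1*(-¼)) = 3*(4/3 + ¼) = 3*(19/12) = 19/4 ≈ 4.7500)
c = 49/16 (c = (19/4 + (1 - 1*4)*(4 + (1 - 1*4)))² = (19/4 + (1 - 4)*(4 + (1 - 4)))² = (19/4 - 3*(4 - 3))² = (19/4 - 3*1)² = (19/4 - 3)² = (7/4)² = 49/16 ≈ 3.0625)
c*2 = (49/16)*2 = 49/8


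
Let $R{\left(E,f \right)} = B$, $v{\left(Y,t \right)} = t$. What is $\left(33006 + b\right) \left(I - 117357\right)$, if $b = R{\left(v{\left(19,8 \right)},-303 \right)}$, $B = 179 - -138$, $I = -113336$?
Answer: $-7687382839$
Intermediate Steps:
$B = 317$ ($B = 179 + 138 = 317$)
$R{\left(E,f \right)} = 317$
$b = 317$
$\left(33006 + b\right) \left(I - 117357\right) = \left(33006 + 317\right) \left(-113336 - 117357\right) = 33323 \left(-230693\right) = -7687382839$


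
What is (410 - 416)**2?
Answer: 36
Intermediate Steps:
(410 - 416)**2 = (-6)**2 = 36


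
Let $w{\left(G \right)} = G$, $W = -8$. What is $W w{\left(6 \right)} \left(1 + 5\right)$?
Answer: $-288$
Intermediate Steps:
$W w{\left(6 \right)} \left(1 + 5\right) = \left(-8\right) 6 \left(1 + 5\right) = \left(-48\right) 6 = -288$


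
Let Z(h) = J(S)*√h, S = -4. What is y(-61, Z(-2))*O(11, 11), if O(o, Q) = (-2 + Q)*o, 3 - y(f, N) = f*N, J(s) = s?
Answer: 297 - 24156*I*√2 ≈ 297.0 - 34162.0*I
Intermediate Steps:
Z(h) = -4*√h
y(f, N) = 3 - N*f (y(f, N) = 3 - f*N = 3 - N*f)
O(o, Q) = o*(-2 + Q)
y(-61, Z(-2))*O(11, 11) = (3 - 1*(-4*I*√2)*(-61))*(11*(-2 + 11)) = (3 - 1*(-4*I*√2)*(-61))*(11*9) = (3 - 1*(-4*I*√2)*(-61))*99 = (3 - 244*I*√2)*99 = 297 - 24156*I*√2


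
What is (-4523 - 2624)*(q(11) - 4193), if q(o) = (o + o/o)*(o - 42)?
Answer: 32626055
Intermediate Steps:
q(o) = (1 + o)*(-42 + o) (q(o) = (o + 1)*(-42 + o) = (1 + o)*(-42 + o))
(-4523 - 2624)*(q(11) - 4193) = (-4523 - 2624)*((-42 + 11² - 41*11) - 4193) = -7147*((-42 + 121 - 451) - 4193) = -7147*(-372 - 4193) = -7147*(-4565) = 32626055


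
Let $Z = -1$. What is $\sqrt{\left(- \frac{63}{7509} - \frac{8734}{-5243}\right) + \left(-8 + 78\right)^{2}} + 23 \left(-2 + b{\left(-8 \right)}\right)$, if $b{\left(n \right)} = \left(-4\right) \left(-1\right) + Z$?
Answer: $23 + \frac{9 \sqrt{212688139996659}}{1874747} \approx 93.012$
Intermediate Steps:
$b{\left(n \right)} = 3$ ($b{\left(n \right)} = \left(-4\right) \left(-1\right) - 1 = 4 - 1 = 3$)
$\sqrt{\left(- \frac{63}{7509} - \frac{8734}{-5243}\right) + \left(-8 + 78\right)^{2}} + 23 \left(-2 + b{\left(-8 \right)}\right) = \sqrt{\left(- \frac{63}{7509} - \frac{8734}{-5243}\right) + \left(-8 + 78\right)^{2}} + 23 \left(-2 + 3\right) = \sqrt{\left(\left(-63\right) \frac{1}{7509} - - \frac{8734}{5243}\right) + 70^{2}} + 23 \cdot 1 = \sqrt{\left(- \frac{21}{2503} + \frac{8734}{5243}\right) + 4900} + 23 = \sqrt{\frac{21751099}{13123229} + 4900} + 23 = \sqrt{\frac{64325573199}{13123229}} + 23 = \frac{9 \sqrt{212688139996659}}{1874747} + 23 = 23 + \frac{9 \sqrt{212688139996659}}{1874747}$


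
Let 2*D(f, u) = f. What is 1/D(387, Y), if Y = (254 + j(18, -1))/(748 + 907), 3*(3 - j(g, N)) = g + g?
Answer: 2/387 ≈ 0.0051680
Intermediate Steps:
j(g, N) = 3 - 2*g/3 (j(g, N) = 3 - (g + g)/3 = 3 - 2*g/3)
Y = 49/331 (Y = (254 + (3 - ⅔*18))/(748 + 907) = (254 + (3 - 12))/1655 = (254 - 9)*(1/1655) = 245*(1/1655) = 49/331 ≈ 0.14804)
D(f, u) = f/2
1/D(387, Y) = 1/((½)*387) = 1/(387/2) = 2/387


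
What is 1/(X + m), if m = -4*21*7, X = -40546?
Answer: -1/41134 ≈ -2.4311e-5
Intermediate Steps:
m = -588 (m = -84*7 = -588)
1/(X + m) = 1/(-40546 - 588) = 1/(-41134) = -1/41134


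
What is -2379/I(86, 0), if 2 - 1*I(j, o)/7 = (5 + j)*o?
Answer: -2379/14 ≈ -169.93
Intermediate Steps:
I(j, o) = 14 - 7*o*(5 + j) (I(j, o) = 14 - 7*(5 + j)*o = 14 - 7*o*(5 + j))
-2379/I(86, 0) = -2379/(14 - 35*0 - 7*86*0) = -2379/(14 + 0 + 0) = -2379/14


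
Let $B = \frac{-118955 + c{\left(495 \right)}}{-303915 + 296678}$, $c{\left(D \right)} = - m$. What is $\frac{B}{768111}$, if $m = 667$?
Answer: $\frac{39874}{1852939769} \approx 2.1519 \cdot 10^{-5}$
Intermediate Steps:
$c{\left(D \right)} = -667$ ($c{\left(D \right)} = \left(-1\right) 667 = -667$)
$B = \frac{119622}{7237}$ ($B = \frac{-118955 - 667}{-303915 + 296678} = - \frac{119622}{-7237} = \left(-119622\right) \left(- \frac{1}{7237}\right) = \frac{119622}{7237} \approx 16.529$)
$\frac{B}{768111} = \frac{119622}{7237 \cdot 768111} = \frac{119622}{7237} \cdot \frac{1}{768111} = \frac{39874}{1852939769}$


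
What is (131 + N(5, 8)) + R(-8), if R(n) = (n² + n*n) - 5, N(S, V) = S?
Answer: 259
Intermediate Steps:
R(n) = -5 + 2*n² (R(n) = (n² + n²) - 5 = 2*n² - 5 = -5 + 2*n²)
(131 + N(5, 8)) + R(-8) = (131 + 5) + (-5 + 2*(-8)²) = 136 + (-5 + 2*64) = 136 + (-5 + 128) = 136 + 123 = 259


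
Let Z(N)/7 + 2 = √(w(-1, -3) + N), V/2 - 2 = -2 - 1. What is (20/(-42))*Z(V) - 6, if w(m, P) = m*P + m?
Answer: ⅔ ≈ 0.66667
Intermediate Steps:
w(m, P) = m + P*m (w(m, P) = P*m + m = m + P*m)
V = -2 (V = 4 + 2*(-2 - 1) = 4 + 2*(-3) = 4 - 6 = -2)
Z(N) = -14 + 7*√(2 + N) (Z(N) = -14 + 7*√(-(1 - 3) + N) = -14 + 7*√(-1*(-2) + N) = -14 + 7*√(2 + N))
(20/(-42))*Z(V) - 6 = (20/(-42))*(-14 + 7*√(2 - 2)) - 6 = (20*(-1/42))*(-14 + 7*√0) - 6 = -10*(-14 + 7*0)/21 - 6 = -10*(-14 + 0)/21 - 6 = -10/21*(-14) - 6 = 20/3 - 6 = ⅔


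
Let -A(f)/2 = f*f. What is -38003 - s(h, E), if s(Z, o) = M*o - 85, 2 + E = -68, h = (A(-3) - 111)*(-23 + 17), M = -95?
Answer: -44568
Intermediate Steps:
A(f) = -2*f² (A(f) = -2*f*f = -2*f²)
h = 774 (h = (-2*(-3)² - 111)*(-23 + 17) = (-2*9 - 111)*(-6) = (-18 - 111)*(-6) = -129*(-6) = 774)
E = -70 (E = -2 - 68 = -70)
s(Z, o) = -85 - 95*o (s(Z, o) = -95*o - 85 = -85 - 95*o)
-38003 - s(h, E) = -38003 - (-85 - 95*(-70)) = -38003 - (-85 + 6650) = -38003 - 1*6565 = -38003 - 6565 = -44568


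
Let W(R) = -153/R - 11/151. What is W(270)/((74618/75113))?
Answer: -217602361/338019540 ≈ -0.64376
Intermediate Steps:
W(R) = -11/151 - 153/R (W(R) = -153/R - 11*1/151 = -153/R - 11/151 = -11/151 - 153/R)
W(270)/((74618/75113)) = (-11/151 - 153/270)/((74618/75113)) = (-11/151 - 153*1/270)/((74618*(1/75113))) = (-11/151 - 17/30)/(74618/75113) = -2897/4530*75113/74618 = -217602361/338019540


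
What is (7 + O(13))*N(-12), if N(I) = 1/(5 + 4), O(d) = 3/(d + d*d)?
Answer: 1277/1638 ≈ 0.77961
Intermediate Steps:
O(d) = 3/(d + d**2)
N(I) = 1/9
(7 + O(13))*N(-12) = (7 + 3/(13*(1 + 13)))*(1/9) = (7 + 3*(1/13)/14)*(1/9) = (7 + 3*(1/13)*(1/14))*(1/9) = (7 + 3/182)*(1/9) = (1277/182)*(1/9) = 1277/1638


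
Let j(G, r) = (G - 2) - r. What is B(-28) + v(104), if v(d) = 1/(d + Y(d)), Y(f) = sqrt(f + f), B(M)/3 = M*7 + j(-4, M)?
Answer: -53243/102 - sqrt(13)/2652 ≈ -521.99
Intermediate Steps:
j(G, r) = -2 + G - r (j(G, r) = (-2 + G) - r = -2 + G - r)
B(M) = -18 + 18*M (B(M) = 3*(M*7 + (-2 - 4 - M)) = 3*(7*M + (-6 - M)) = 3*(-6 + 6*M) = -18 + 18*M)
Y(f) = sqrt(2)*sqrt(f) (Y(f) = sqrt(2*f) = sqrt(2)*sqrt(f))
v(d) = 1/(d + sqrt(2)*sqrt(d))
B(-28) + v(104) = (-18 + 18*(-28)) + 1/(104 + sqrt(2)*sqrt(104)) = (-18 - 504) + 1/(104 + sqrt(2)*(2*sqrt(26))) = -522 + 1/(104 + 4*sqrt(13))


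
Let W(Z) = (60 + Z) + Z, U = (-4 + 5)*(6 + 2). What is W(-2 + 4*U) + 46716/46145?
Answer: 5584116/46145 ≈ 121.01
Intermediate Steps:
U = 8 (U = 1*8 = 8)
W(Z) = 60 + 2*Z
W(-2 + 4*U) + 46716/46145 = (60 + 2*(-2 + 4*8)) + 46716/46145 = (60 + 2*(-2 + 32)) + 46716*(1/46145) = (60 + 2*30) + 46716/46145 = (60 + 60) + 46716/46145 = 120 + 46716/46145 = 5584116/46145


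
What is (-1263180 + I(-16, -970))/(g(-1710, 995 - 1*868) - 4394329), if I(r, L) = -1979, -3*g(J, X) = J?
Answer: 1265159/4393759 ≈ 0.28794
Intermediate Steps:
g(J, X) = -J/3
(-1263180 + I(-16, -970))/(g(-1710, 995 - 1*868) - 4394329) = (-1263180 - 1979)/(-1/3*(-1710) - 4394329) = -1265159/(570 - 4394329) = -1265159/(-4393759) = -1265159*(-1/4393759) = 1265159/4393759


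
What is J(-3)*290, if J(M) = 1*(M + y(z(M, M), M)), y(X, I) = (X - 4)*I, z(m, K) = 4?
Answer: -870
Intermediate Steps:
y(X, I) = I*(-4 + X) (y(X, I) = (-4 + X)*I = I*(-4 + X))
J(M) = M (J(M) = 1*(M + M*(-4 + 4)) = 1*(M + M*0) = 1*(M + 0) = 1*M = M)
J(-3)*290 = -3*290 = -870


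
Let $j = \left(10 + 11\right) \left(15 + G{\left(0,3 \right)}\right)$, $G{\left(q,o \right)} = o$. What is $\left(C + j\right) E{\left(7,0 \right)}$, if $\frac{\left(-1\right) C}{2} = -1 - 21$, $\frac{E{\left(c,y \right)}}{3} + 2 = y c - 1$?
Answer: $-3798$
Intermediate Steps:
$E{\left(c,y \right)} = -9 + 3 c y$ ($E{\left(c,y \right)} = -6 + 3 \left(y c - 1\right) = -6 + 3 \left(c y - 1\right) = -6 + 3 \left(-1 + c y\right) = -6 + \left(-3 + 3 c y\right) = -9 + 3 c y$)
$C = 44$ ($C = - 2 \left(-1 - 21\right) = \left(-2\right) \left(-22\right) = 44$)
$j = 378$ ($j = \left(10 + 11\right) \left(15 + 3\right) = 21 \cdot 18 = 378$)
$\left(C + j\right) E{\left(7,0 \right)} = \left(44 + 378\right) \left(-9 + 3 \cdot 7 \cdot 0\right) = 422 \left(-9 + 0\right) = 422 \left(-9\right) = -3798$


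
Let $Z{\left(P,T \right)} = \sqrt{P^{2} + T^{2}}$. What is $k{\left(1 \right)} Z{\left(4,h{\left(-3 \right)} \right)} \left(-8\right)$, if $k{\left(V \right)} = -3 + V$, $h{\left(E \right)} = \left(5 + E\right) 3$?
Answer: $32 \sqrt{13} \approx 115.38$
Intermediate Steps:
$h{\left(E \right)} = 15 + 3 E$
$k{\left(1 \right)} Z{\left(4,h{\left(-3 \right)} \right)} \left(-8\right) = \left(-3 + 1\right) \sqrt{4^{2} + \left(15 + 3 \left(-3\right)\right)^{2}} \left(-8\right) = - 2 \sqrt{16 + \left(15 - 9\right)^{2}} \left(-8\right) = - 2 \sqrt{16 + 6^{2}} \left(-8\right) = - 2 \sqrt{16 + 36} \left(-8\right) = - 2 \sqrt{52} \left(-8\right) = - 2 \cdot 2 \sqrt{13} \left(-8\right) = - 4 \sqrt{13} \left(-8\right) = 32 \sqrt{13}$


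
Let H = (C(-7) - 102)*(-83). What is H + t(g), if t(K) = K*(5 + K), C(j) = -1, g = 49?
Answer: 11195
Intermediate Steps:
H = 8549 (H = (-1 - 102)*(-83) = -103*(-83) = 8549)
H + t(g) = 8549 + 49*(5 + 49) = 8549 + 49*54 = 8549 + 2646 = 11195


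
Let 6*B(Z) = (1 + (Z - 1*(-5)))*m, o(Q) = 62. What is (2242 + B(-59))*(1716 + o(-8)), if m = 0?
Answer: 3986276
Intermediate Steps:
B(Z) = 0 (B(Z) = ((1 + (Z - 1*(-5)))*0)/6 = ((1 + (Z + 5))*0)/6 = ((1 + (5 + Z))*0)/6 = ((6 + Z)*0)/6 = (1/6)*0 = 0)
(2242 + B(-59))*(1716 + o(-8)) = (2242 + 0)*(1716 + 62) = 2242*1778 = 3986276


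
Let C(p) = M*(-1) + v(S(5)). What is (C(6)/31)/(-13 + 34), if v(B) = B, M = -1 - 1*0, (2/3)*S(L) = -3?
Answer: -1/186 ≈ -0.0053763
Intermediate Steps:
S(L) = -9/2 (S(L) = (3/2)*(-3) = -9/2)
M = -1 (M = -1 + 0 = -1)
C(p) = -7/2 (C(p) = -1*(-1) - 9/2 = 1 - 9/2 = -7/2)
(C(6)/31)/(-13 + 34) = (-7/2/31)/(-13 + 34) = ((1/31)*(-7/2))/21 = -7/62*1/21 = -1/186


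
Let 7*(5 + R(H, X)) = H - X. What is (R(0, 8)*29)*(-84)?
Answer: 14964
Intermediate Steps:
R(H, X) = -5 - X/7 + H/7 (R(H, X) = -5 + (H - X)/7 = -5 + (-X/7 + H/7) = -5 - X/7 + H/7)
(R(0, 8)*29)*(-84) = ((-5 - ⅐*8 + (⅐)*0)*29)*(-84) = ((-5 - 8/7 + 0)*29)*(-84) = -43/7*29*(-84) = -1247/7*(-84) = 14964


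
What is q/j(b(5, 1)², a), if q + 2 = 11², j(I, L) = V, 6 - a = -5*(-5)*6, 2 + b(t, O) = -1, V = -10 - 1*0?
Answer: -119/10 ≈ -11.900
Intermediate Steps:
V = -10 (V = -10 + 0 = -10)
b(t, O) = -3 (b(t, O) = -2 - 1 = -3)
a = -144 (a = 6 - (-5*(-5))*6 = 6 - 25*6 = 6 - 1*150 = 6 - 150 = -144)
j(I, L) = -10
q = 119 (q = -2 + 11² = -2 + 121 = 119)
q/j(b(5, 1)², a) = 119/(-10) = 119*(-⅒) = -119/10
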